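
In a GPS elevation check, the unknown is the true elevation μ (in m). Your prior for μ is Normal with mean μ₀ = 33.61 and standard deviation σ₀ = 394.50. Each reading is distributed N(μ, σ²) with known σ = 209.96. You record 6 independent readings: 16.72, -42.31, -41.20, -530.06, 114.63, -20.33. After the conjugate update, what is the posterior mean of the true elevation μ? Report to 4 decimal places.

For Normal data with known variance σ², a Normal(μ₀, σ₀²) prior on μ is conjugate. Posterior precision = 1/σ₀² + n/σ²; posterior mean is the precision-weighted average of μ₀ and x̄.
Σxᵢ = 16.72 + (-42.31) + (-41.20) + (-530.06) + 114.63 + (-20.33) = -502.55, so n·x̄ = -502.55.
σ₀² = 394.50² = 155630.25, σ² = 209.96² = 44083.2016; σ² + n·σ₀² = 44083.2016 + 6·155630.25 = 977864.7016.
Posterior mean = (μ₀/σ₀² + n·x̄/σ²)/(1/σ₀² + n/σ²) = (σ²·μ₀ + σ₀²·n·x̄)/(σ² + n·σ₀²) = (44083.2016·33.61 + 155630.25·(-502.55))/977864.7016 = -76730345.731724/977864.7016 = -78.4672.

-78.4672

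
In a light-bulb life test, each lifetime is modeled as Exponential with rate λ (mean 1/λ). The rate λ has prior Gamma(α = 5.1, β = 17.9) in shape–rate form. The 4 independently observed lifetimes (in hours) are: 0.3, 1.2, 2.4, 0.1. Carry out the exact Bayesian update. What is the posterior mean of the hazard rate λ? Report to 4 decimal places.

With a Gamma(shape α, rate β) prior on the exponential rate λ, the posterior after n observations with total T = Σxᵢ is Gamma(α+n, β+T).
Sum of observations T = 4.0 hours; n = 4.
Posterior: Gamma(5.1+4, 17.9+4.0) = Gamma(9.1, 21.9).
Posterior mean of λ = α/β = 9.1/21.9 = 0.4155.

0.4155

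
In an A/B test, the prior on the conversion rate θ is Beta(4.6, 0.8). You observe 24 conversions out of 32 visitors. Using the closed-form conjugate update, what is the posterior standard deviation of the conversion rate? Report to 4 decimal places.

The Beta prior is conjugate to a Binomial/Bernoulli likelihood; the update adds successes to α and failures to β.
Posterior: Beta(α+k, β+n−k) = Beta(4.6+24, 0.8+8) = Beta(28.6, 8.8).
Var = αβ/((α+β)²(α+β+1)) = 28.6·8.8/(37.4²·38.4) = 0.00468570; SD = √0.00468570 = 0.0685.

0.0685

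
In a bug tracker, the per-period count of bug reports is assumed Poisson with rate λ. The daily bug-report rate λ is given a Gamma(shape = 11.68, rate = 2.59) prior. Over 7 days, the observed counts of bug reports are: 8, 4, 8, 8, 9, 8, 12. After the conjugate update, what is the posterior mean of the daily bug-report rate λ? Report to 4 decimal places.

With a Gamma(shape α, rate β) prior, the Poisson likelihood is conjugate: the posterior is Gamma(α + ΣXᵢ, β + n).
Sum of counts S = 57 over n = 7 days.
Posterior: Gamma(α+S, β+n) = Gamma(11.68+57, 2.59+7) = Gamma(68.68, 9.59).
Posterior mean = α/β = 68.68/9.59 = 7.1616.

7.1616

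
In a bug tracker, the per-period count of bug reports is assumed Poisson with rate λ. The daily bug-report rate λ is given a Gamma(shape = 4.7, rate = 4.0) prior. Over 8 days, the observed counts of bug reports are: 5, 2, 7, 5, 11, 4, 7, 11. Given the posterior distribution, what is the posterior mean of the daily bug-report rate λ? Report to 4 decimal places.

With a Gamma(shape α, rate β) prior, the Poisson likelihood is conjugate: the posterior is Gamma(α + ΣXᵢ, β + n).
Sum of counts S = 52 over n = 8 days.
Posterior: Gamma(α+S, β+n) = Gamma(4.7+52, 4.0+8) = Gamma(56.7, 12.0).
Posterior mean = α/β = 56.7/12.0 = 4.7250.

4.7250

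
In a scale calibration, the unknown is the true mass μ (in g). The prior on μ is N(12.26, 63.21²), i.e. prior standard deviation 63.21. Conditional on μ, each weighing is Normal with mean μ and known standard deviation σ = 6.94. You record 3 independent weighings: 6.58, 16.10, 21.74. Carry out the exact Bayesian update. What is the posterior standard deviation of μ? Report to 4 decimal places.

3.9988

For Normal data with known variance σ², a Normal(μ₀, σ₀²) prior on μ is conjugate. Posterior precision = 1/σ₀² + n/σ²; posterior mean is the precision-weighted average of μ₀ and x̄.
σ₀² = 63.21² = 3995.5041, σ² = 6.94² = 48.1636; σ² + n·σ₀² = 48.1636 + 3·3995.5041 = 12034.6759.
Posterior precision = 1/σ₀² + n/σ² = 1/3995.5041 + 3/48.1636 = (σ² + n·σ₀²)/(σ₀²σ²) = 12034.6759/(3995.5041·48.1636); posterior variance σₙ² = σ₀²σ²/(σ² + n·σ₀²) = 3995.5041·48.1636/12034.6759 = 15.990282.
Posterior SD = √σₙ² = √(3995.5041·48.1636/12034.6759) = 3.9988.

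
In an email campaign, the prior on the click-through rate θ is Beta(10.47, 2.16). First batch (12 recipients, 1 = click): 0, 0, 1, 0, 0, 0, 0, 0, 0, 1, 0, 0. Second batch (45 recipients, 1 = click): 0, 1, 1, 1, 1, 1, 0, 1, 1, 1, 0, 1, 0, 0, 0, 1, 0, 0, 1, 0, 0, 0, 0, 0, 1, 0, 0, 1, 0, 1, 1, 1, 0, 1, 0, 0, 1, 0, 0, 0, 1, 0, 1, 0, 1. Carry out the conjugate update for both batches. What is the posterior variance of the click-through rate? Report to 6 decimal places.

The Beta prior is conjugate to a Binomial/Bernoulli likelihood; the update adds successes to α and failures to β.
After batch 1: Beta(10.47+2, 2.16+10) = Beta(12.47, 12.16).
After batch 2: Beta(12.47+21, 12.16+24) = Beta(33.47, 36.16).
Var = αβ/((α+β)²(α+β+1)) = 33.47·36.16/(69.63²·70.63) = 0.003534.

0.003534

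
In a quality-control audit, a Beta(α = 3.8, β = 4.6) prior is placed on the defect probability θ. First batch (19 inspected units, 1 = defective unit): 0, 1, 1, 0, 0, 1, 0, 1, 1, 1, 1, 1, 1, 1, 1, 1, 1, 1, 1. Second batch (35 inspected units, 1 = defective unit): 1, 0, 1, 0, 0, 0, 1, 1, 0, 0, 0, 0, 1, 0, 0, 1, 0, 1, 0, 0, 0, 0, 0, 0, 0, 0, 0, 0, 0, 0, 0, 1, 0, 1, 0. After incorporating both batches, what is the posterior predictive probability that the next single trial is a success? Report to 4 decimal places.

0.4455

The Beta prior is conjugate to a Binomial/Bernoulli likelihood; the update adds successes to α and failures to β.
After batch 1: Beta(3.8+15, 4.6+4) = Beta(18.8, 8.6).
After batch 2: Beta(18.8+9, 8.6+26) = Beta(27.8, 34.6).
For a single future Bernoulli trial, P(success | data) = α/(α+β) = 0.4455.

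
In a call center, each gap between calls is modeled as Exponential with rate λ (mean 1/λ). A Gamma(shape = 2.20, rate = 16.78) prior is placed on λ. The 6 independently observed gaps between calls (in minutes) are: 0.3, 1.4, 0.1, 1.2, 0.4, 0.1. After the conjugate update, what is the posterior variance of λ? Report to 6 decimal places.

With a Gamma(shape α, rate β) prior on the exponential rate λ, the posterior after n observations with total T = Σxᵢ is Gamma(α+n, β+T).
Sum of observations T = 3.5 minutes; n = 6.
Posterior: Gamma(2.20+6, 16.78+3.5) = Gamma(8.20, 20.28).
Var = α/β² = 0.019938.

0.019938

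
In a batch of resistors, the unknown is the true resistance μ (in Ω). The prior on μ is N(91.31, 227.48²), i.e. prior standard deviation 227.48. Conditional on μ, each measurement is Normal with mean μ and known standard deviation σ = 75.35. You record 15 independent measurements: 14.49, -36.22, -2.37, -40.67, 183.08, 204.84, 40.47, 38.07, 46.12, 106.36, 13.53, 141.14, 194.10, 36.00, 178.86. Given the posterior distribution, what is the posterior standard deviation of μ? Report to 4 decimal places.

19.3845

For Normal data with known variance σ², a Normal(μ₀, σ₀²) prior on μ is conjugate. Posterior precision = 1/σ₀² + n/σ²; posterior mean is the precision-weighted average of μ₀ and x̄.
σ₀² = 227.48² = 51747.1504, σ² = 75.35² = 5677.6225; σ² + n·σ₀² = 5677.6225 + 15·51747.1504 = 781884.8785.
Posterior precision = 1/σ₀² + n/σ² = 1/51747.1504 + 15/5677.6225 = (σ² + n·σ₀²)/(σ₀²σ²) = 781884.8785/(51747.1504·5677.6225); posterior variance σₙ² = σ₀²σ²/(σ² + n·σ₀²) = 51747.1504·5677.6225/781884.8785 = 375.759646.
Posterior SD = √σₙ² = √(51747.1504·5677.6225/781884.8785) = 19.3845.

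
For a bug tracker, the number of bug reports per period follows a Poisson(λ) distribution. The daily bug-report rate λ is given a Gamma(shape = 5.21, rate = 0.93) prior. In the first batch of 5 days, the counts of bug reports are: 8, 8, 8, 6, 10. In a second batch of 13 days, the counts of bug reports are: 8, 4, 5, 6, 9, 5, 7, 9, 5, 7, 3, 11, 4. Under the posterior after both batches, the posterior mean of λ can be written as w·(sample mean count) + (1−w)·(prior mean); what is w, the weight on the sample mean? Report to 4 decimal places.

With a Gamma(shape α, rate β) prior, the Poisson likelihood is conjugate: the posterior is Gamma(α + ΣXᵢ, β + n).
Total number of days: n = 5 + 13 = 18.
Posterior mean = (α₀+S)/(β₀+n) = [n/(β₀+n)]·(S/n) + [β₀/(β₀+n)]·(α₀/β₀), so only n and β₀ enter the weight.
Weight on data w = n/(β₀+n) = 18/(0.93+18) = 18/18.93 = 0.9509.

0.9509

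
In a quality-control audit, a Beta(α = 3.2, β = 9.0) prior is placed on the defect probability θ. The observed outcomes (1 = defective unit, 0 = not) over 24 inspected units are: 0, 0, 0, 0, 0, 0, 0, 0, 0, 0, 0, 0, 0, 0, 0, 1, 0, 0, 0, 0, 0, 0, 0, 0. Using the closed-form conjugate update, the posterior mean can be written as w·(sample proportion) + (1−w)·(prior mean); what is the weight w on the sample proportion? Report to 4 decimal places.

The Beta prior is conjugate to a Binomial/Bernoulli likelihood; the update adds successes to α and failures to β.
Posterior mean = (α₀+k)/(α₀+β₀+n) = [n/(α₀+β₀+n)]·(k/n) + [(α₀+β₀)/(α₀+β₀+n)]·α₀/(α₀+β₀), so only n and the prior enter the weight.
The weight on the data is w = n/(α₀+β₀+n) = 24/(3.2+9.0+24) = 24/36.2 = 0.6630.

0.6630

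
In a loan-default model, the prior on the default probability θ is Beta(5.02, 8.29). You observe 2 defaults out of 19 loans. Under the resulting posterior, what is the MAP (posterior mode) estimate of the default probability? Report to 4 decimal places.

0.1986

The Beta prior is conjugate to a Binomial/Bernoulli likelihood; the update adds successes to α and failures to β.
Posterior: Beta(α+k, β+n−k) = Beta(5.02+2, 8.29+17) = Beta(7.02, 25.29).
Mode of Beta(a,b) for a,b>1 is (a−1)/(a+b−2) = 6.02/30.31 = 0.1986.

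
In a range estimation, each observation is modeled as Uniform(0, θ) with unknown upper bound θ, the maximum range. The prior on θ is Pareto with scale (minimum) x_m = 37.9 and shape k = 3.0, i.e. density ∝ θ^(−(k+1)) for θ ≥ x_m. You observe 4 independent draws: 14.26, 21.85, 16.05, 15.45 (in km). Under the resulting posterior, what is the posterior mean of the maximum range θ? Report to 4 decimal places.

A Pareto(scale x_m, shape k) prior on the upper bound θ of Uniform(0, θ) is conjugate: posterior is Pareto(max(x_m, max xᵢ), k + n).
Sample maximum = 21.85; prior scale x_m = 37.9 → posterior scale = max = 37.90.
Posterior shape = 3.0 + 4 = 7.0.
E[θ|data] = k·x_m/(k−1) = 7.0·37.90/6.0 = 44.2167.

44.2167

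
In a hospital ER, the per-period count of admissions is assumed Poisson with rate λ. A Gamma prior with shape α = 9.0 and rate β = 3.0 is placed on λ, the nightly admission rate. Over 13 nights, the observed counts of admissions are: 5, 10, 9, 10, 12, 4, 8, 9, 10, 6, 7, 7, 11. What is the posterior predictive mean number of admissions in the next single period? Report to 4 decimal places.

With a Gamma(shape α, rate β) prior, the Poisson likelihood is conjugate: the posterior is Gamma(α + ΣXᵢ, β + n).
Sum of counts S = 108 over n = 13 nights.
Posterior: Gamma(α+S, β+n) = Gamma(9.0+108, 3.0+13) = Gamma(117.0, 16.0).
The predictive distribution for one future period is NegBinom with mean α/β = 7.3125.

7.3125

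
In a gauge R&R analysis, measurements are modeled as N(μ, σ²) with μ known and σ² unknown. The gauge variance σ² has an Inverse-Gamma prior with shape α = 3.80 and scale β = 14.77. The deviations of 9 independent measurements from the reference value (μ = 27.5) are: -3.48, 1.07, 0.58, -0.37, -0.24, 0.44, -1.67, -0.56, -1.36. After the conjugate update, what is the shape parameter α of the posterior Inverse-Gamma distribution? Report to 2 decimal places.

8.30

With known mean μ and an Inverse-Gamma(α, β) prior on σ², the Normal likelihood is conjugate: posterior is Inv-Gamma(α + n/2, β + Σ(xᵢ−μ)²/2).
Σ(xᵢ−μ)² = (-3.48)² + (1.07)² + (0.58)² + (-0.37)² + (-0.24)² + (0.44)² + (-1.67)² + (-0.56)² + (-1.36)² = 18.9319.
Posterior: Inv-Gamma(3.80 + 9/2, 14.77 + 18.9319/2) = Inv-Gamma(8.30, 24.23595).
Posterior α = 8.30.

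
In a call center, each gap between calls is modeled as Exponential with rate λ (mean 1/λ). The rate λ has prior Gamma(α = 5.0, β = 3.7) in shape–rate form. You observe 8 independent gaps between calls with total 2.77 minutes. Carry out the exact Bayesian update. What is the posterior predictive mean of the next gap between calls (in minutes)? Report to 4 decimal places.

0.5392

With a Gamma(shape α, rate β) prior on the exponential rate λ, the posterior after n observations with total T = Σxᵢ is Gamma(α+n, β+T).
Posterior: Gamma(5.0+8, 3.7+2.77) = Gamma(13.0, 6.47).
The predictive distribution for the next observation is Lomax; its mean is β/(α−1) = 6.47/12.0 = 0.5392.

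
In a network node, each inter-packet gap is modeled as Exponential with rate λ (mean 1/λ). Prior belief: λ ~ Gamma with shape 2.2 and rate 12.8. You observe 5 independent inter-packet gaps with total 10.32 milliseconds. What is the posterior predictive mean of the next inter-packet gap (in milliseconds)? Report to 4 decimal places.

3.7290

With a Gamma(shape α, rate β) prior on the exponential rate λ, the posterior after n observations with total T = Σxᵢ is Gamma(α+n, β+T).
Posterior: Gamma(2.2+5, 12.8+10.32) = Gamma(7.2, 23.12).
The predictive distribution for the next observation is Lomax; its mean is β/(α−1) = 23.12/6.2 = 3.7290.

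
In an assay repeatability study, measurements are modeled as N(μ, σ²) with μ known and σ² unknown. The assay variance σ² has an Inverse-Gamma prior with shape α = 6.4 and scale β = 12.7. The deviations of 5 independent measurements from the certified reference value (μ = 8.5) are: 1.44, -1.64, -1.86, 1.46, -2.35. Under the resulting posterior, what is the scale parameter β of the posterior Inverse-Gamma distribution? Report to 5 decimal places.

With known mean μ and an Inverse-Gamma(α, β) prior on σ², the Normal likelihood is conjugate: posterior is Inv-Gamma(α + n/2, β + Σ(xᵢ−μ)²/2).
Σ(xᵢ−μ)² = (1.44)² + (-1.64)² + (-1.86)² + (1.46)² + (-2.35)² = 15.8769.
Posterior: Inv-Gamma(6.4 + 5/2, 12.7 + 15.8769/2) = Inv-Gamma(8.90, 20.63845).
Posterior β = 20.63845.

20.63845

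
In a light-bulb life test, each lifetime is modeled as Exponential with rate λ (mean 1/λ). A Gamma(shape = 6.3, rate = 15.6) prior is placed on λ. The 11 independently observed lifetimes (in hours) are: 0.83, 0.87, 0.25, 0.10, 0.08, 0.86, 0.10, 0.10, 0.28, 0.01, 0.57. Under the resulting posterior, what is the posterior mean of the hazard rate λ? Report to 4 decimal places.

With a Gamma(shape α, rate β) prior on the exponential rate λ, the posterior after n observations with total T = Σxᵢ is Gamma(α+n, β+T).
Sum of observations T = 4.05 hours; n = 11.
Posterior: Gamma(6.3+11, 15.6+4.05) = Gamma(17.3, 19.65).
Posterior mean of λ = α/β = 17.3/19.65 = 0.8804.

0.8804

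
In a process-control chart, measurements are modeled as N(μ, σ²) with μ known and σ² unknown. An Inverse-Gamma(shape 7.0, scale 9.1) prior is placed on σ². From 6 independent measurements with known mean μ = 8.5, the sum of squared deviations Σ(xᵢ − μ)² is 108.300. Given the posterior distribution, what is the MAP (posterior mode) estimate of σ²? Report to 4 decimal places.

5.7500

With known mean μ and an Inverse-Gamma(α, β) prior on σ², the Normal likelihood is conjugate: posterior is Inv-Gamma(α + n/2, β + Σ(xᵢ−μ)²/2).
Posterior: Inv-Gamma(7.0 + 6/2, 9.1 + 108.300/2) = Inv-Gamma(10.00, 63.2500).
Mode = β/(α+1) = 63.2500/11.00 = 5.7500.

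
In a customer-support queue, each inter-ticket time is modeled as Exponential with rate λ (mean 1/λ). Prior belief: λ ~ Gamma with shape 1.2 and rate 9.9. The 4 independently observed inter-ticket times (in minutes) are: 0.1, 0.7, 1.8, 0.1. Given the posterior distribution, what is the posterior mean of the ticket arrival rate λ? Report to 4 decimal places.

0.4127

With a Gamma(shape α, rate β) prior on the exponential rate λ, the posterior after n observations with total T = Σxᵢ is Gamma(α+n, β+T).
Sum of observations T = 2.7 minutes; n = 4.
Posterior: Gamma(1.2+4, 9.9+2.7) = Gamma(5.2, 12.6).
Posterior mean of λ = α/β = 5.2/12.6 = 0.4127.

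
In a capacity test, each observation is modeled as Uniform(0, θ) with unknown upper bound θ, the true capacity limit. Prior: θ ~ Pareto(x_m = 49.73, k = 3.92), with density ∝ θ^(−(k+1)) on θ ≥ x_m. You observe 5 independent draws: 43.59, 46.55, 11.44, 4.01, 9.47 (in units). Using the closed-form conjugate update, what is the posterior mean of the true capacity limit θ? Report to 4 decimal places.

A Pareto(scale x_m, shape k) prior on the upper bound θ of Uniform(0, θ) is conjugate: posterior is Pareto(max(x_m, max xᵢ), k + n).
Sample maximum = 46.55; prior scale x_m = 49.73 → posterior scale = max = 49.73.
Posterior shape = 3.92 + 5 = 8.92.
E[θ|data] = k·x_m/(k−1) = 8.92·49.73/7.92 = 56.0090.

56.0090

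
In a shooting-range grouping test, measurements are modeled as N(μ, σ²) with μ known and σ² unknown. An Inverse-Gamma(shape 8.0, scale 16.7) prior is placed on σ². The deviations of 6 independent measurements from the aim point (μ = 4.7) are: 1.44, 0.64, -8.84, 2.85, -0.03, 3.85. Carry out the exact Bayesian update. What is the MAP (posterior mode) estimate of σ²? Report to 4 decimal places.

With known mean μ and an Inverse-Gamma(α, β) prior on σ², the Normal likelihood is conjugate: posterior is Inv-Gamma(α + n/2, β + Σ(xᵢ−μ)²/2).
Σ(xᵢ−μ)² = (1.44)² + (0.64)² + (-8.84)² + (2.85)² + (-0.03)² + (3.85)² = 103.5747.
Posterior: Inv-Gamma(8.0 + 6/2, 16.7 + 103.5747/2) = Inv-Gamma(11.00, 68.48735).
Mode = β/(α+1) = 68.48735/12.00 = 5.7073.

5.7073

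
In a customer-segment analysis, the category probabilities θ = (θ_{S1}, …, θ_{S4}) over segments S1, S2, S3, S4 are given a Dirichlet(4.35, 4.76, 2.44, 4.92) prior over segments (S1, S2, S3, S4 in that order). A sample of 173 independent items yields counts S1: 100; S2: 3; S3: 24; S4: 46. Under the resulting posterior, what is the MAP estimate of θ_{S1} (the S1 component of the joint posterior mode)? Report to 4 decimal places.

0.5572

The Dirichlet prior is conjugate to the Multinomial likelihood: each posterior αⱼ = prior αⱼ + observed count nⱼ.
Posterior concentration: (104.35, 7.76, 26.44, 50.92), total = 189.47.
Joint mode component: (α_{S1}−1)/(Σα−K) = 103.35/185.47 = 0.5572.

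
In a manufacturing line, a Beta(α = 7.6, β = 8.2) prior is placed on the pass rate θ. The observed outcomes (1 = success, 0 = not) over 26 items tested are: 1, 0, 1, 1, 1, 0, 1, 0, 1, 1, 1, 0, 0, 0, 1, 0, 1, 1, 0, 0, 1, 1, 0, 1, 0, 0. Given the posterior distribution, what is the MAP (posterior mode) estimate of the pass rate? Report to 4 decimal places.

The Beta prior is conjugate to a Binomial/Bernoulli likelihood; the update adds successes to α and failures to β.
Posterior: Beta(α+k, β+n−k) = Beta(7.6+14, 8.2+12) = Beta(21.6, 20.2).
Mode of Beta(a,b) for a,b>1 is (a−1)/(a+b−2) = 20.6/39.8 = 0.5176.

0.5176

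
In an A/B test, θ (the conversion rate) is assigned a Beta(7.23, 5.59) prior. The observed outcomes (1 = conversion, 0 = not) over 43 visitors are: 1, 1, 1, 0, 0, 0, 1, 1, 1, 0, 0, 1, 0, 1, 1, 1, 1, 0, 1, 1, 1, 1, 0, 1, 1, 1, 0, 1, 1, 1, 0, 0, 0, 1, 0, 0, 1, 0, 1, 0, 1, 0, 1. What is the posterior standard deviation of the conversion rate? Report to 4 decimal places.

0.0651

The Beta prior is conjugate to a Binomial/Bernoulli likelihood; the update adds successes to α and failures to β.
Posterior: Beta(α+k, β+n−k) = Beta(7.23+26, 5.59+17) = Beta(33.23, 22.59).
Var = αβ/((α+β)²(α+β+1)) = 33.23·22.59/(55.82²·56.82) = 0.00424000; SD = √0.00424000 = 0.0651.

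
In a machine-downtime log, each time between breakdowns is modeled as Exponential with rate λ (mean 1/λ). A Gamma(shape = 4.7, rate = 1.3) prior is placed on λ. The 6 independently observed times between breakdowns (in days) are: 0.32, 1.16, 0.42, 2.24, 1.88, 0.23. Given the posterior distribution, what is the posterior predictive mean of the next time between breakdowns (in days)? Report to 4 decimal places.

0.7784

With a Gamma(shape α, rate β) prior on the exponential rate λ, the posterior after n observations with total T = Σxᵢ is Gamma(α+n, β+T).
Sum of observations T = 6.25 days; n = 6.
Posterior: Gamma(4.7+6, 1.3+6.25) = Gamma(10.7, 7.55).
The predictive distribution for the next observation is Lomax; its mean is β/(α−1) = 7.55/9.7 = 0.7784.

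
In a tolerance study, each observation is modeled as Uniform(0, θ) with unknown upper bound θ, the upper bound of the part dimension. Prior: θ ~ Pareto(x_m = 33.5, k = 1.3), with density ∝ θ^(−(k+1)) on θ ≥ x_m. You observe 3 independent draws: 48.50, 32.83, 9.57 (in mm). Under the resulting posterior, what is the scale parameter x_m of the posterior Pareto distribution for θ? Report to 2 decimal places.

48.50

A Pareto(scale x_m, shape k) prior on the upper bound θ of Uniform(0, θ) is conjugate: posterior is Pareto(max(x_m, max xᵢ), k + n).
Sample maximum = 48.50; prior scale x_m = 33.5 → posterior scale = max = 48.50.
Posterior shape = 1.3 + 3 = 4.3.
Posterior scale x_m = 48.50.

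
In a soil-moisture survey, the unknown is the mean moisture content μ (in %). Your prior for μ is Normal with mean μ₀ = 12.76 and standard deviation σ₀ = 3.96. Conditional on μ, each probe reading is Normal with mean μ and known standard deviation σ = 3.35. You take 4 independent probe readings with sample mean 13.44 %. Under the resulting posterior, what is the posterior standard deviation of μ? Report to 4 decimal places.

For Normal data with known variance σ², a Normal(μ₀, σ₀²) prior on μ is conjugate. Posterior precision = 1/σ₀² + n/σ²; posterior mean is the precision-weighted average of μ₀ and x̄.
σ₀² = 3.96² = 15.6816, σ² = 3.35² = 11.2225; σ² + n·σ₀² = 11.2225 + 4·15.6816 = 73.9489.
Posterior precision = 1/σ₀² + n/σ² = 1/15.6816 + 4/11.2225 = (σ² + n·σ₀²)/(σ₀²σ²) = 73.9489/(15.6816·11.2225); posterior variance σₙ² = σ₀²σ²/(σ² + n·σ₀²) = 15.6816·11.2225/73.9489 = 2.379843.
Posterior SD = √σₙ² = √(15.6816·11.2225/73.9489) = 1.5427.

1.5427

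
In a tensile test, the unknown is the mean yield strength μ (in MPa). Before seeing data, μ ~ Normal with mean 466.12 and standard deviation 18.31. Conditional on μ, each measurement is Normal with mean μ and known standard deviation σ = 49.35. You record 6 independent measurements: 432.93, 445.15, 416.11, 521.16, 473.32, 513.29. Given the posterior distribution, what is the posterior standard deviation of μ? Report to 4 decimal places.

For Normal data with known variance σ², a Normal(μ₀, σ₀²) prior on μ is conjugate. Posterior precision = 1/σ₀² + n/σ²; posterior mean is the precision-weighted average of μ₀ and x̄.
σ₀² = 18.31² = 335.2561, σ² = 49.35² = 2435.4225; σ² + n·σ₀² = 2435.4225 + 6·335.2561 = 4446.9591.
Posterior precision = 1/σ₀² + n/σ² = 1/335.2561 + 6/2435.4225 = (σ² + n·σ₀²)/(σ₀²σ²) = 4446.9591/(335.2561·2435.4225); posterior variance σₙ² = σ₀²σ²/(σ² + n·σ₀²) = 335.2561·2435.4225/4446.9591 = 183.606422.
Posterior SD = √σₙ² = √(335.2561·2435.4225/4446.9591) = 13.5501.

13.5501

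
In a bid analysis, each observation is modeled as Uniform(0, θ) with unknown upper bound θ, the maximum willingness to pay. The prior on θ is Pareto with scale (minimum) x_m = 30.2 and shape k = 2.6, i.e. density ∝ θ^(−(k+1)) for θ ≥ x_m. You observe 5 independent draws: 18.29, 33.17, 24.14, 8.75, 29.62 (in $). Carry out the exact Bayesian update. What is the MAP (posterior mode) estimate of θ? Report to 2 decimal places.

33.17

A Pareto(scale x_m, shape k) prior on the upper bound θ of Uniform(0, θ) is conjugate: posterior is Pareto(max(x_m, max xᵢ), k + n).
Sample maximum = 33.17; prior scale x_m = 30.2 → posterior scale = max = 33.17.
Posterior shape = 2.6 + 5 = 7.6.
The Pareto density is decreasing on [x_m, ∞), so the mode is x_m = 33.17.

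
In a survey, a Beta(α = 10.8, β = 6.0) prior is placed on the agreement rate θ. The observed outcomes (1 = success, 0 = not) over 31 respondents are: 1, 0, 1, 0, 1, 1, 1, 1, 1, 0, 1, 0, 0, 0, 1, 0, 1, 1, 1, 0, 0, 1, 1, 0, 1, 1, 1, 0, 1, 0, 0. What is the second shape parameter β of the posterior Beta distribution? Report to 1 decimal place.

19.0

The Beta prior is conjugate to a Binomial/Bernoulli likelihood; the update adds successes to α and failures to β.
Posterior: Beta(α+k, β+n−k) = Beta(10.8+18, 6.0+13) = Beta(28.8, 19.0).
Posterior β = 19.0.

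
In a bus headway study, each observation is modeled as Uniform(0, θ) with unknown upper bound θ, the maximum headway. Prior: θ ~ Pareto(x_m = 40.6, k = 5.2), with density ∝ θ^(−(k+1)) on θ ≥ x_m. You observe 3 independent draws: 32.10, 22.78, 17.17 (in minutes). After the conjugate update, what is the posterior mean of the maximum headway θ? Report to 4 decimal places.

A Pareto(scale x_m, shape k) prior on the upper bound θ of Uniform(0, θ) is conjugate: posterior is Pareto(max(x_m, max xᵢ), k + n).
Sample maximum = 32.10; prior scale x_m = 40.6 → posterior scale = max = 40.60.
Posterior shape = 5.2 + 3 = 8.2.
E[θ|data] = k·x_m/(k−1) = 8.2·40.60/7.2 = 46.2389.

46.2389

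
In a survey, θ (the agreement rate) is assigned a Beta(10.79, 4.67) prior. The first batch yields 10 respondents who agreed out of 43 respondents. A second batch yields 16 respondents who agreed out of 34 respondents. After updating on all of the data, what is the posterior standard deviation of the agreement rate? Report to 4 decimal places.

The Beta prior is conjugate to a Binomial/Bernoulli likelihood; the update adds successes to α and failures to β.
After batch 1: Beta(10.79+10, 4.67+33) = Beta(20.79, 37.67).
After batch 2: Beta(20.79+16, 37.67+18) = Beta(36.79, 55.67).
Var = αβ/((α+β)²(α+β+1)) = 36.79·55.67/(92.46²·93.46) = 0.00256341; SD = √0.00256341 = 0.0506.

0.0506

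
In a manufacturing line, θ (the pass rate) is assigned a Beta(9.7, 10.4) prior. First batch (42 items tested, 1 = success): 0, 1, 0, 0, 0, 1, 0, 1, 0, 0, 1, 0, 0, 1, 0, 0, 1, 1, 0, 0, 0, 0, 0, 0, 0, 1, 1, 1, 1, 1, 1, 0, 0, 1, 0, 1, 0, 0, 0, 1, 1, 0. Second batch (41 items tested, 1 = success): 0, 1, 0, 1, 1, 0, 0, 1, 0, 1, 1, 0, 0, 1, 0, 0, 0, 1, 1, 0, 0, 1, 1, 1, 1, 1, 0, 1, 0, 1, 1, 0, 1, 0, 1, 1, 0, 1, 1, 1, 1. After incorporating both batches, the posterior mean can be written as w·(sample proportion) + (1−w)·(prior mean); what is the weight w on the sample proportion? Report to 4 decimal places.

0.8050

The Beta prior is conjugate to a Binomial/Bernoulli likelihood; the update adds successes to α and failures to β.
Total number of items tested: n = 42 + 41 = 83.
Posterior mean = (α₀+k)/(α₀+β₀+n) = [n/(α₀+β₀+n)]·(k/n) + [(α₀+β₀)/(α₀+β₀+n)]·α₀/(α₀+β₀), so only n and the prior enter the weight.
The weight on the data is w = n/(α₀+β₀+n) = 83/(9.7+10.4+83) = 83/103.1 = 0.8050.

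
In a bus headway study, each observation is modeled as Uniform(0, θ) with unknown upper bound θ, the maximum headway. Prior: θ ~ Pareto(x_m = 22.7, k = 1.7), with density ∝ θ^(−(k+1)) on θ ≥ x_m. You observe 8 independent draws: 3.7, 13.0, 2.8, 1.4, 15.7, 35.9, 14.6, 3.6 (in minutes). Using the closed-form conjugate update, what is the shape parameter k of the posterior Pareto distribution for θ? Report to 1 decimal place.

A Pareto(scale x_m, shape k) prior on the upper bound θ of Uniform(0, θ) is conjugate: posterior is Pareto(max(x_m, max xᵢ), k + n).
Sample maximum = 35.9; prior scale x_m = 22.7 → posterior scale = max = 35.9.
Posterior shape = 1.7 + 8 = 9.7.
Posterior shape k = 9.7.

9.7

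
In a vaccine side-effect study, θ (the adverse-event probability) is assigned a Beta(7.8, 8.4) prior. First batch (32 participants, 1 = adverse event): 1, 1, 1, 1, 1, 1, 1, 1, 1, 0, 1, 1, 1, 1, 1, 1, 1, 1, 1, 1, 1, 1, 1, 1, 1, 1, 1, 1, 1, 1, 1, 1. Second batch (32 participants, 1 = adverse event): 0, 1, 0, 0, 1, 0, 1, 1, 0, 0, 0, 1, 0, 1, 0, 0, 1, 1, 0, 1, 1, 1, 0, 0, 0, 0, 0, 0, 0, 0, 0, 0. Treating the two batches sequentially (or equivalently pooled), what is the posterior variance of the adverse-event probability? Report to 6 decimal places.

0.002899

The Beta prior is conjugate to a Binomial/Bernoulli likelihood; the update adds successes to α and failures to β.
After batch 1: Beta(7.8+31, 8.4+1) = Beta(38.8, 9.4).
After batch 2: Beta(38.8+11, 9.4+21) = Beta(49.8, 30.4).
Var = αβ/((α+β)²(α+β+1)) = 49.8·30.4/(80.2²·81.2) = 0.002899.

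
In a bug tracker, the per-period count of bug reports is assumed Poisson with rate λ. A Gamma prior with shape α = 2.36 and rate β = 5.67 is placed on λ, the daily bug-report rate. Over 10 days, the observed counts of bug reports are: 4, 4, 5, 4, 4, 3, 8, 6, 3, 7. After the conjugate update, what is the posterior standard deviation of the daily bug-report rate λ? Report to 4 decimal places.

With a Gamma(shape α, rate β) prior, the Poisson likelihood is conjugate: the posterior is Gamma(α + ΣXᵢ, β + n).
Sum of counts S = 48 over n = 10 days.
Posterior: Gamma(α+S, β+n) = Gamma(2.36+48, 5.67+10) = Gamma(50.36, 15.67).
SD = √α/β = √50.36/15.67 = 0.4529.

0.4529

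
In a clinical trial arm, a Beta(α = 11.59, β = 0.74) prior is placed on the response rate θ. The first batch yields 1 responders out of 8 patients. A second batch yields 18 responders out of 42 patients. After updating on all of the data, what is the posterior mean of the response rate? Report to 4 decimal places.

0.4908

The Beta prior is conjugate to a Binomial/Bernoulli likelihood; the update adds successes to α and failures to β.
After batch 1: Beta(11.59+1, 0.74+7) = Beta(12.59, 7.74).
After batch 2: Beta(12.59+18, 7.74+24) = Beta(30.59, 31.74).
Posterior mean = α/(α+β) = 30.59/62.33 = 0.4908.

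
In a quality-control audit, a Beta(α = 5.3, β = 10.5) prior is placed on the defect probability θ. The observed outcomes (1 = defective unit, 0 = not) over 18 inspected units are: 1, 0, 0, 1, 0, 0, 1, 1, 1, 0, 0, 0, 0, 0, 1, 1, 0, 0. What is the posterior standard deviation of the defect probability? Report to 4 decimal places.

The Beta prior is conjugate to a Binomial/Bernoulli likelihood; the update adds successes to α and failures to β.
Posterior: Beta(α+k, β+n−k) = Beta(5.3+7, 10.5+11) = Beta(12.3, 21.5).
Var = αβ/((α+β)²(α+β+1)) = 12.3·21.5/(33.8²·34.8) = 0.00665167; SD = √0.00665167 = 0.0816.

0.0816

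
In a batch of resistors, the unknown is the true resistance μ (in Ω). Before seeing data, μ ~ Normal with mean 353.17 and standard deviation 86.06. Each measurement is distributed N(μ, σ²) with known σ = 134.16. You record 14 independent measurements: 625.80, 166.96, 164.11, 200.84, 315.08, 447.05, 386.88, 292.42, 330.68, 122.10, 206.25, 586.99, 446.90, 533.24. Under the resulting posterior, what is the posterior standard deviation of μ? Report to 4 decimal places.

For Normal data with known variance σ², a Normal(μ₀, σ₀²) prior on μ is conjugate. Posterior precision = 1/σ₀² + n/σ²; posterior mean is the precision-weighted average of μ₀ and x̄.
σ₀² = 86.06² = 7406.3236, σ² = 134.16² = 17998.9056; σ² + n·σ₀² = 17998.9056 + 14·7406.3236 = 121687.436.
Posterior precision = 1/σ₀² + n/σ² = 1/7406.3236 + 14/17998.9056 = (σ² + n·σ₀²)/(σ₀²σ²) = 121687.436/(7406.3236·17998.9056); posterior variance σₙ² = σ₀²σ²/(σ² + n·σ₀²) = 7406.3236·17998.9056/121687.436 = 1095.476441.
Posterior SD = √σₙ² = √(7406.3236·17998.9056/121687.436) = 33.0980.

33.0980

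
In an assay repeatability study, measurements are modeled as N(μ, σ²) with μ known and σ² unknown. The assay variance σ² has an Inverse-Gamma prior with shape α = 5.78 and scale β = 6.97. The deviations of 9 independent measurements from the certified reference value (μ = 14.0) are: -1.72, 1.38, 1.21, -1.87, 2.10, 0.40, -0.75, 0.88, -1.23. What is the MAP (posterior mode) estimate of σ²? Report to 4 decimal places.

With known mean μ and an Inverse-Gamma(α, β) prior on σ², the Normal likelihood is conjugate: posterior is Inv-Gamma(α + n/2, β + Σ(xᵢ−μ)²/2).
Σ(xᵢ−μ)² = (-1.72)² + (1.38)² + (1.21)² + (-1.87)² + (2.10)² + (0.40)² + (-0.75)² + (0.88)² + (-1.23)² = 17.2436.
Posterior: Inv-Gamma(5.78 + 9/2, 6.97 + 17.2436/2) = Inv-Gamma(10.28, 15.59180).
Mode = β/(α+1) = 15.59180/11.28 = 1.3823.

1.3823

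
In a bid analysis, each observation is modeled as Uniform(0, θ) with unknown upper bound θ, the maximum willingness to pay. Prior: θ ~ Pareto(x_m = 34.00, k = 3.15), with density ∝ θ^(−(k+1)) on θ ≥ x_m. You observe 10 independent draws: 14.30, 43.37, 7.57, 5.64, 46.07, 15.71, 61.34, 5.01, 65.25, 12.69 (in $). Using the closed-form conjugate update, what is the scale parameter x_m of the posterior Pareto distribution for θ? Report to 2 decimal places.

65.25

A Pareto(scale x_m, shape k) prior on the upper bound θ of Uniform(0, θ) is conjugate: posterior is Pareto(max(x_m, max xᵢ), k + n).
Sample maximum = 65.25; prior scale x_m = 34.00 → posterior scale = max = 65.25.
Posterior shape = 3.15 + 10 = 13.15.
Posterior scale x_m = 65.25.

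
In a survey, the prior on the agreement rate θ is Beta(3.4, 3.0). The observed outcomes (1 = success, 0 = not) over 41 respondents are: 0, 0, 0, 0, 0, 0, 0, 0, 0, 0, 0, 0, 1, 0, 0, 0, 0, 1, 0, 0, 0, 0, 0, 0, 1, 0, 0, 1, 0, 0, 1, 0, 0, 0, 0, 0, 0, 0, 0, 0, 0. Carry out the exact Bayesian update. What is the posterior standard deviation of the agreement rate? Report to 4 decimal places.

0.0549

The Beta prior is conjugate to a Binomial/Bernoulli likelihood; the update adds successes to α and failures to β.
Posterior: Beta(α+k, β+n−k) = Beta(3.4+5, 3.0+36) = Beta(8.4, 39.0).
Var = αβ/((α+β)²(α+β+1)) = 8.4·39.0/(47.4²·48.4) = 0.00301260; SD = √0.00301260 = 0.0549.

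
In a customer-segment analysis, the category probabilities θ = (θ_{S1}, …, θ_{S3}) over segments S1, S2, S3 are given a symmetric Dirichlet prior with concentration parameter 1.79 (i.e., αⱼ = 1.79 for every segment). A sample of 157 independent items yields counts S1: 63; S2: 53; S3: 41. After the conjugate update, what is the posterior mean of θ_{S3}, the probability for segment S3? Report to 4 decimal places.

The Dirichlet prior is conjugate to the Multinomial likelihood: each posterior αⱼ = prior αⱼ + observed count nⱼ.
Posterior concentration: (64.79, 54.79, 42.79), total = 162.37.
E[θ_{S3}|data] = α_{S3}/Σα = 42.79/162.37 = 0.2635.

0.2635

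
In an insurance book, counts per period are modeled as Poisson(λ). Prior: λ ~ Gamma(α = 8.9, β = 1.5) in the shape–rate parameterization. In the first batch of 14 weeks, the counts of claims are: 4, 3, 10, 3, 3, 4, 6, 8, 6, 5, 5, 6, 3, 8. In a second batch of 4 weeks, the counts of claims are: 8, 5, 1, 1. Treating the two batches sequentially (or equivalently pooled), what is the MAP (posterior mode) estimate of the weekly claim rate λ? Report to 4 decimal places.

With a Gamma(shape α, rate β) prior, the Poisson likelihood is conjugate: the posterior is Gamma(α + ΣXᵢ, β + n).
Batch 1: sum of counts S = 74 over n = 14 weeks.
After batch 1: Gamma(α+S, β+n) = Gamma(8.9+74, 1.5+14) = Gamma(82.9, 15.5).
Batch 2: sum of counts S = 15 over n = 4 weeks.
After batch 2: Gamma(α+S, β+n) = Gamma(82.9+15, 15.5+4) = Gamma(97.9, 19.5).
Mode of Gamma(α,β) for α≥1 is (α−1)/β = 96.9/19.5 = 4.9692.

4.9692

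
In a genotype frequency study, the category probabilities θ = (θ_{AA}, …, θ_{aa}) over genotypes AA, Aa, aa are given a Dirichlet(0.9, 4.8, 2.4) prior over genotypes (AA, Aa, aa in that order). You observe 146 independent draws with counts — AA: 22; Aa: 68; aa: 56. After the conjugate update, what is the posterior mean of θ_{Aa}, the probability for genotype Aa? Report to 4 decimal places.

The Dirichlet prior is conjugate to the Multinomial likelihood: each posterior αⱼ = prior αⱼ + observed count nⱼ.
Posterior concentration: (22.9, 72.8, 58.4), total = 154.1.
E[θ_{Aa}|data] = α_{Aa}/Σα = 72.8/154.1 = 0.4724.

0.4724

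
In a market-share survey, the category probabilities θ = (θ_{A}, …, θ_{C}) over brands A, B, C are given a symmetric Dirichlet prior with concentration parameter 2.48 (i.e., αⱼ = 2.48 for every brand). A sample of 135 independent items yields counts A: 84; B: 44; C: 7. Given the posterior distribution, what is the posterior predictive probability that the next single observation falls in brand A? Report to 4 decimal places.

0.6071

The Dirichlet prior is conjugate to the Multinomial likelihood: each posterior αⱼ = prior αⱼ + observed count nⱼ.
Posterior concentration: (86.48, 46.48, 9.48), total = 142.44.
P(next = A | data) = α_{A}/Σα = 0.6071.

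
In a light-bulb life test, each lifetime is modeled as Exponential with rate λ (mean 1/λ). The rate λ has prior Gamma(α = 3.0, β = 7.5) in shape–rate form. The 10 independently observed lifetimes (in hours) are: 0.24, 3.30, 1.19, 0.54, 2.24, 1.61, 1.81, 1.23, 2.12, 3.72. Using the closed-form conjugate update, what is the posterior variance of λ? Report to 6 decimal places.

With a Gamma(shape α, rate β) prior on the exponential rate λ, the posterior after n observations with total T = Σxᵢ is Gamma(α+n, β+T).
Sum of observations T = 18.00 hours; n = 10.
Posterior: Gamma(3.0+10, 7.5+18.00) = Gamma(13.0, 25.50).
Var = α/β² = 0.019992.

0.019992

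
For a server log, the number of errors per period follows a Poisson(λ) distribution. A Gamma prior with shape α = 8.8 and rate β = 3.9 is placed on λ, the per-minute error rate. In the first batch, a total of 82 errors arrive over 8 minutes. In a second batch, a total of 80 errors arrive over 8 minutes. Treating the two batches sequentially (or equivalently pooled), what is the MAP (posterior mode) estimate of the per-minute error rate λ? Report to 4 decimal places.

8.5327

With a Gamma(shape α, rate β) prior, the Poisson likelihood is conjugate: the posterior is Gamma(α + ΣXᵢ, β + n).
After batch 1: Gamma(α+S, β+n) = Gamma(8.8+82, 3.9+8) = Gamma(90.8, 11.9).
After batch 2: Gamma(α+S, β+n) = Gamma(90.8+80, 11.9+8) = Gamma(170.8, 19.9).
Mode of Gamma(α,β) for α≥1 is (α−1)/β = 169.8/19.9 = 8.5327.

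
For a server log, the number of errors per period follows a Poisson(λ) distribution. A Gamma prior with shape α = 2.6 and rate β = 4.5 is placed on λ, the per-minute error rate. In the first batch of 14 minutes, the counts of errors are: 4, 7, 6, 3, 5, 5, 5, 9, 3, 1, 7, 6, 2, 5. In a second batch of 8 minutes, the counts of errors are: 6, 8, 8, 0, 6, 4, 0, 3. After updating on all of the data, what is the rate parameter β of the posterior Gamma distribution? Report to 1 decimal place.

With a Gamma(shape α, rate β) prior, the Poisson likelihood is conjugate: the posterior is Gamma(α + ΣXᵢ, β + n).
Batch 1: sum of counts S = 68 over n = 14 minutes.
After batch 1: Gamma(α+S, β+n) = Gamma(2.6+68, 4.5+14) = Gamma(70.6, 18.5).
Batch 2: sum of counts S = 35 over n = 8 minutes.
After batch 2: Gamma(α+S, β+n) = Gamma(70.6+35, 18.5+8) = Gamma(105.6, 26.5).
Posterior β = 26.5.

26.5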